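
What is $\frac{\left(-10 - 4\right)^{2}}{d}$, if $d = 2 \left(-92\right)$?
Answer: $- \frac{49}{46} \approx -1.0652$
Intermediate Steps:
$d = -184$
$\frac{\left(-10 - 4\right)^{2}}{d} = \frac{\left(-10 - 4\right)^{2}}{-184} = \left(-14\right)^{2} \left(- \frac{1}{184}\right) = 196 \left(- \frac{1}{184}\right) = - \frac{49}{46}$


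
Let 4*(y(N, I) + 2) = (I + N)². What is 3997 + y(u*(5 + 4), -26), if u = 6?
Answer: 4191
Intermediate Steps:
y(N, I) = -2 + (I + N)²/4
3997 + y(u*(5 + 4), -26) = 3997 + (-2 + (-26 + 6*(5 + 4))²/4) = 3997 + (-2 + (-26 + 6*9)²/4) = 3997 + (-2 + (-26 + 54)²/4) = 3997 + (-2 + (¼)*28²) = 3997 + (-2 + (¼)*784) = 3997 + (-2 + 196) = 3997 + 194 = 4191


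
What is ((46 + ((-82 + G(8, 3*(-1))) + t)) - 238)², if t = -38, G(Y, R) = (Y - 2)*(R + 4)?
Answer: 93636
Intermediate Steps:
G(Y, R) = (-2 + Y)*(4 + R)
((46 + ((-82 + G(8, 3*(-1))) + t)) - 238)² = ((46 + ((-82 + (-8 - 6*(-1) + 4*8 + (3*(-1))*8)) - 38)) - 238)² = ((46 + ((-82 + (-8 - 2*(-3) + 32 - 3*8)) - 38)) - 238)² = ((46 + ((-82 + (-8 + 6 + 32 - 24)) - 38)) - 238)² = ((46 + ((-82 + 6) - 38)) - 238)² = ((46 + (-76 - 38)) - 238)² = ((46 - 114) - 238)² = (-68 - 238)² = (-306)² = 93636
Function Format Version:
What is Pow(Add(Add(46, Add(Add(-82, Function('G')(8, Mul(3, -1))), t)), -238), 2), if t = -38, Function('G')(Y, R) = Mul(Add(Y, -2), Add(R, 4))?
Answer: 93636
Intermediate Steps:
Function('G')(Y, R) = Mul(Add(-2, Y), Add(4, R))
Pow(Add(Add(46, Add(Add(-82, Function('G')(8, Mul(3, -1))), t)), -238), 2) = Pow(Add(Add(46, Add(Add(-82, Add(-8, Mul(-2, Mul(3, -1)), Mul(4, 8), Mul(Mul(3, -1), 8))), -38)), -238), 2) = Pow(Add(Add(46, Add(Add(-82, Add(-8, Mul(-2, -3), 32, Mul(-3, 8))), -38)), -238), 2) = Pow(Add(Add(46, Add(Add(-82, Add(-8, 6, 32, -24)), -38)), -238), 2) = Pow(Add(Add(46, Add(Add(-82, 6), -38)), -238), 2) = Pow(Add(Add(46, Add(-76, -38)), -238), 2) = Pow(Add(Add(46, -114), -238), 2) = Pow(Add(-68, -238), 2) = Pow(-306, 2) = 93636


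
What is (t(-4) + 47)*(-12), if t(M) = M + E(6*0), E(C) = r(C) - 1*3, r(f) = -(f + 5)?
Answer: -420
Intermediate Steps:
r(f) = -5 - f (r(f) = -(5 + f) = -5 - f)
E(C) = -8 - C (E(C) = (-5 - C) - 1*3 = (-5 - C) - 3 = -8 - C)
t(M) = -8 + M (t(M) = M + (-8 - 6*0) = M + (-8 - 1*0) = M + (-8 + 0) = M - 8 = -8 + M)
(t(-4) + 47)*(-12) = ((-8 - 4) + 47)*(-12) = (-12 + 47)*(-12) = 35*(-12) = -420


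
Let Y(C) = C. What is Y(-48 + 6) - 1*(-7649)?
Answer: 7607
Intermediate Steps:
Y(-48 + 6) - 1*(-7649) = (-48 + 6) - 1*(-7649) = -42 + 7649 = 7607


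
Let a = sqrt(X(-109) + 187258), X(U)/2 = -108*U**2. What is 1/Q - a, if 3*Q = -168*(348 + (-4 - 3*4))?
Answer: -1/18592 - I*sqrt(2379038) ≈ -5.3787e-5 - 1542.4*I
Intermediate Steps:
X(U) = -216*U**2 (X(U) = 2*(-108*U**2) = -216*U**2)
Q = -18592 (Q = (-168*(348 + (-4 - 3*4)))/3 = (-168*(348 + (-4 - 12)))/3 = (-168*(348 - 16))/3 = (-168*332)/3 = (1/3)*(-55776) = -18592)
a = I*sqrt(2379038) (a = sqrt(-216*(-109)**2 + 187258) = sqrt(-216*11881 + 187258) = sqrt(-2566296 + 187258) = sqrt(-2379038) = I*sqrt(2379038) ≈ 1542.4*I)
1/Q - a = 1/(-18592) - I*sqrt(2379038) = -1/18592 - I*sqrt(2379038)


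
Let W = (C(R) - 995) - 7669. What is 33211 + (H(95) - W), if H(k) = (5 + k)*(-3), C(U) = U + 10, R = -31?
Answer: 41596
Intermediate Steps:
C(U) = 10 + U
W = -8685 (W = ((10 - 31) - 995) - 7669 = (-21 - 995) - 7669 = -1016 - 7669 = -8685)
H(k) = -15 - 3*k
33211 + (H(95) - W) = 33211 + ((-15 - 3*95) - 1*(-8685)) = 33211 + ((-15 - 285) + 8685) = 33211 + (-300 + 8685) = 33211 + 8385 = 41596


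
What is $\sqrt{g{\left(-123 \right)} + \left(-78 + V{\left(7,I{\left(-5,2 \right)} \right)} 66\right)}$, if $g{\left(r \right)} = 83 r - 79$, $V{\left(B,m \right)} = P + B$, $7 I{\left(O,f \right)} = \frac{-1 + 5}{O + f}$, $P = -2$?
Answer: $2 i \sqrt{2509} \approx 100.18 i$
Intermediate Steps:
$I{\left(O,f \right)} = \frac{4}{7 \left(O + f\right)}$ ($I{\left(O,f \right)} = \frac{\left(-1 + 5\right) \frac{1}{O + f}}{7} = \frac{4 \frac{1}{O + f}}{7} = \frac{4}{7 \left(O + f\right)}$)
$V{\left(B,m \right)} = -2 + B$
$g{\left(r \right)} = -79 + 83 r$
$\sqrt{g{\left(-123 \right)} + \left(-78 + V{\left(7,I{\left(-5,2 \right)} \right)} 66\right)} = \sqrt{\left(-79 + 83 \left(-123\right)\right) - \left(78 - \left(-2 + 7\right) 66\right)} = \sqrt{\left(-79 - 10209\right) + \left(-78 + 5 \cdot 66\right)} = \sqrt{-10288 + \left(-78 + 330\right)} = \sqrt{-10288 + 252} = \sqrt{-10036} = 2 i \sqrt{2509}$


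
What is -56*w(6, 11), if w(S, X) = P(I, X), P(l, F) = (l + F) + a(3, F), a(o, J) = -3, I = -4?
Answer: -224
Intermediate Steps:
P(l, F) = -3 + F + l (P(l, F) = (l + F) - 3 = (F + l) - 3 = -3 + F + l)
w(S, X) = -7 + X (w(S, X) = -3 + X - 4 = -7 + X)
-56*w(6, 11) = -56*(-7 + 11) = -56*4 = -224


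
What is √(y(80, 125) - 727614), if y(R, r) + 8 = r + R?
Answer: I*√727417 ≈ 852.89*I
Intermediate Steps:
y(R, r) = -8 + R + r (y(R, r) = -8 + (r + R) = -8 + (R + r) = -8 + R + r)
√(y(80, 125) - 727614) = √((-8 + 80 + 125) - 727614) = √(197 - 727614) = √(-727417) = I*√727417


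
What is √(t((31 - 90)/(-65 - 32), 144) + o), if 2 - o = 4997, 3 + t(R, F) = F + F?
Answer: I*√4710 ≈ 68.629*I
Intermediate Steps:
t(R, F) = -3 + 2*F (t(R, F) = -3 + (F + F) = -3 + 2*F)
o = -4995 (o = 2 - 1*4997 = 2 - 4997 = -4995)
√(t((31 - 90)/(-65 - 32), 144) + o) = √((-3 + 2*144) - 4995) = √((-3 + 288) - 4995) = √(285 - 4995) = √(-4710) = I*√4710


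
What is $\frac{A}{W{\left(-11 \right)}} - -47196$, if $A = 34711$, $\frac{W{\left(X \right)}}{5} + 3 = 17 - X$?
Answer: $\frac{5934211}{125} \approx 47474.0$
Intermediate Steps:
$W{\left(X \right)} = 70 - 5 X$ ($W{\left(X \right)} = -15 + 5 \left(17 - X\right) = -15 - \left(-85 + 5 X\right) = 70 - 5 X$)
$\frac{A}{W{\left(-11 \right)}} - -47196 = \frac{34711}{70 - -55} - -47196 = \frac{34711}{70 + 55} + 47196 = \frac{34711}{125} + 47196 = \frac{5934211}{125}$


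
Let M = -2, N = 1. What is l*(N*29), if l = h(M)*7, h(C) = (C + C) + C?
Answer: -1218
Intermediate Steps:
h(C) = 3*C (h(C) = 2*C + C = 3*C)
l = -42 (l = (3*(-2))*7 = -6*7 = -42)
l*(N*29) = -42*29 = -1218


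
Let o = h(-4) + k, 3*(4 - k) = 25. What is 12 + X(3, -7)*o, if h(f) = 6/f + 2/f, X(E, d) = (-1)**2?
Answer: 17/3 ≈ 5.6667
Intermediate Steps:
k = -13/3 (k = 4 - 1/3*25 = 4 - 25/3 = -13/3 ≈ -4.3333)
X(E, d) = 1
h(f) = 8/f
o = -19/3 (o = 8/(-4) - 13/3 = 8*(-1/4) - 13/3 = -2 - 13/3 = -19/3 ≈ -6.3333)
12 + X(3, -7)*o = 12 + 1*(-19/3) = 12 - 19/3 = 17/3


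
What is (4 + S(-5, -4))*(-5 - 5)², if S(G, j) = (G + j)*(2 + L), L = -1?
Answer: -500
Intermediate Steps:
S(G, j) = G + j (S(G, j) = (G + j)*(2 - 1) = (G + j)*1 = G + j)
(4 + S(-5, -4))*(-5 - 5)² = (4 + (-5 - 4))*(-5 - 5)² = (4 - 9)*(-10)² = -5*100 = -500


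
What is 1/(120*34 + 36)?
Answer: 1/4116 ≈ 0.00024295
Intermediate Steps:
1/(120*34 + 36) = 1/(4080 + 36) = 1/4116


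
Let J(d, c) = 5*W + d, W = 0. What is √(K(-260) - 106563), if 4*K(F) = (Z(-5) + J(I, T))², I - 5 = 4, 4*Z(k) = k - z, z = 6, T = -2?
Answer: I*√6819407/8 ≈ 326.42*I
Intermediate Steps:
Z(k) = -3/2 + k/4 (Z(k) = (k - 1*6)/4 = (k - 6)/4 = (-6 + k)/4 = -3/2 + k/4)
I = 9 (I = 5 + 4 = 9)
J(d, c) = d (J(d, c) = 5*0 + d = 0 + d = d)
K(F) = 625/64 (K(F) = ((-3/2 + (¼)*(-5)) + 9)²/4 = ((-3/2 - 5/4) + 9)²/4 = (-11/4 + 9)²/4 = (25/4)²/4 = (¼)*(625/16) = 625/64)
√(K(-260) - 106563) = √(625/64 - 106563) = √(-6819407/64) = I*√6819407/8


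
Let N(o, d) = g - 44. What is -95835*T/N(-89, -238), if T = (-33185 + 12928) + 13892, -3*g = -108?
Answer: -609989775/8 ≈ -7.6249e+7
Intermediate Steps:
g = 36 (g = -⅓*(-108) = 36)
T = -6365 (T = -20257 + 13892 = -6365)
N(o, d) = -8 (N(o, d) = 36 - 44 = -8)
-95835*T/N(-89, -238) = -95835/((-8/(-6365))) = -95835/((-8*(-1/6365))) = -95835/8/6365 = -95835*6365/8 = -609989775/8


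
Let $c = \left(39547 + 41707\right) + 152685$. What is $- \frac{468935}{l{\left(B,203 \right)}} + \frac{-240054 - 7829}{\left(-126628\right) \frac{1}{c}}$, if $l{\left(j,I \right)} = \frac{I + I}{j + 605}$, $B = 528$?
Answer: $- \frac{21867071887659}{25705484} \approx -8.5068 \cdot 10^{5}$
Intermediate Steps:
$l{\left(j,I \right)} = \frac{2 I}{605 + j}$
$c = 233939$ ($c = 81254 + 152685 = 233939$)
$- \frac{468935}{l{\left(B,203 \right)}} + \frac{-240054 - 7829}{\left(-126628\right) \frac{1}{c}} = - \frac{468935}{2 \cdot 203 \frac{1}{605 + 528}} + \frac{-240054 - 7829}{\left(-126628\right) \frac{1}{233939}} = - \frac{468935}{2 \cdot 203 \cdot \frac{1}{1133}} - \frac{247883}{\left(-126628\right) \frac{1}{233939}} = - \frac{468935}{2 \cdot 203 \cdot \frac{1}{1133}} - \frac{247883}{- \frac{126628}{233939}} = - \frac{468935}{\frac{406}{1133}} - - \frac{57989501137}{126628} = \left(-468935\right) \frac{1133}{406} + \frac{57989501137}{126628} = - \frac{531303355}{406} + \frac{57989501137}{126628} = - \frac{21867071887659}{25705484}$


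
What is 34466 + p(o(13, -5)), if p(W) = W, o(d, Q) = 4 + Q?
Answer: 34465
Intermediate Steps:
34466 + p(o(13, -5)) = 34466 + (4 - 5) = 34466 - 1 = 34465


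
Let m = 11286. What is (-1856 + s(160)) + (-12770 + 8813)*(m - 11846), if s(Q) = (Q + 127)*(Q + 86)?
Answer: 2284666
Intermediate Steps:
s(Q) = (86 + Q)*(127 + Q) (s(Q) = (127 + Q)*(86 + Q) = (86 + Q)*(127 + Q))
(-1856 + s(160)) + (-12770 + 8813)*(m - 11846) = (-1856 + (10922 + 160**2 + 213*160)) + (-12770 + 8813)*(11286 - 11846) = (-1856 + (10922 + 25600 + 34080)) - 3957*(-560) = (-1856 + 70602) + 2215920 = 68746 + 2215920 = 2284666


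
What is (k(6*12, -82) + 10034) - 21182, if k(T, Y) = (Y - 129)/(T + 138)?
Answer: -2341291/210 ≈ -11149.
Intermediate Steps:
k(T, Y) = (-129 + Y)/(138 + T)
(k(6*12, -82) + 10034) - 21182 = ((-129 - 82)/(138 + 6*12) + 10034) - 21182 = (-211/(138 + 72) + 10034) - 21182 = (-211/210 + 10034) - 21182 = 2106929/210 - 21182 = -2341291/210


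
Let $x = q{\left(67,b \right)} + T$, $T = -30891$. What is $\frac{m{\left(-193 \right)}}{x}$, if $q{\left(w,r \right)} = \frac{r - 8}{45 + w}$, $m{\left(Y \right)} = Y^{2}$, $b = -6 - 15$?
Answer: $- \frac{4171888}{3459821} \approx -1.2058$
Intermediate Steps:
$b = -21$ ($b = -6 - 15 = -21$)
$q{\left(w,r \right)} = \frac{-8 + r}{45 + w}$
$x = - \frac{3459821}{112}$ ($x = \frac{-8 - 21}{45 + 67} - 30891 = \frac{1}{112} \left(-29\right) - 30891 = - \frac{29}{112} - 30891 = - \frac{3459821}{112} \approx -30891.0$)
$\frac{m{\left(-193 \right)}}{x} = \frac{\left(-193\right)^{2}}{- \frac{3459821}{112}} = 37249 \left(- \frac{112}{3459821}\right) = - \frac{4171888}{3459821}$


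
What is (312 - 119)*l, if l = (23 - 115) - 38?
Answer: -25090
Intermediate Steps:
l = -130 (l = -92 - 38 = -130)
(312 - 119)*l = (312 - 119)*(-130) = 193*(-130) = -25090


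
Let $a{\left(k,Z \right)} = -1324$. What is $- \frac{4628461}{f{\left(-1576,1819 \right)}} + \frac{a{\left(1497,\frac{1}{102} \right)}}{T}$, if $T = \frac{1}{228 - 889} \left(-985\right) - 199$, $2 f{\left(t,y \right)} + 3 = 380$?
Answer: $- \frac{604099128980}{24609429} \approx -24547.0$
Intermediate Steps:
$f{\left(t,y \right)} = \frac{377}{2}$ ($f{\left(t,y \right)} = - \frac{3}{2} + \frac{1}{2} \cdot 380 = - \frac{3}{2} + 190 = \frac{377}{2}$)
$T = - \frac{130554}{661}$ ($T = \frac{1}{-661} \left(-985\right) - 199 = \left(- \frac{1}{661}\right) \left(-985\right) - 199 = \frac{985}{661} - 199 = - \frac{130554}{661} \approx -197.51$)
$- \frac{4628461}{f{\left(-1576,1819 \right)}} + \frac{a{\left(1497,\frac{1}{102} \right)}}{T} = - \frac{4628461}{\frac{377}{2}} - \frac{1324}{- \frac{130554}{661}} = \left(-4628461\right) \frac{2}{377} - - \frac{437582}{65277} = - \frac{9256922}{377} + \frac{437582}{65277} = - \frac{604099128980}{24609429}$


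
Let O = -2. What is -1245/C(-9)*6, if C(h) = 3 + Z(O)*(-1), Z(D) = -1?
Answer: -3735/2 ≈ -1867.5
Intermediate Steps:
C(h) = 4 (C(h) = 3 - 1*(-1) = 3 + 1 = 4)
-1245/C(-9)*6 = -1245/4*6 = -3735/2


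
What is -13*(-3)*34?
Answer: 1326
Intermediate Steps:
-13*(-3)*34 = 39*34 = 1326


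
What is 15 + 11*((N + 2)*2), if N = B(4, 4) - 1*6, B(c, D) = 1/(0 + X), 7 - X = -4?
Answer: -71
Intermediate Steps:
X = 11 (X = 7 - 1*(-4) = 7 + 4 = 11)
B(c, D) = 1/11 (B(c, D) = 1/(0 + 11) = 1/11)
N = -65/11 (N = 1/11 - 1*6 = 1/11 - 6 = -65/11 ≈ -5.9091)
15 + 11*((N + 2)*2) = 15 + 11*((-65/11 + 2)*2) = 15 + 11*(-43/11*2) = 15 + 11*(-86/11) = 15 - 86 = -71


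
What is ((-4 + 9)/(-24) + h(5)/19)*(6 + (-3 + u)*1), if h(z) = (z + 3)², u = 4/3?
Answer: 18733/1368 ≈ 13.694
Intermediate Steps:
u = 4/3 (u = 4*(⅓) = 4/3 ≈ 1.3333)
h(z) = (3 + z)²
((-4 + 9)/(-24) + h(5)/19)*(6 + (-3 + u)*1) = ((-4 + 9)/(-24) + (3 + 5)²/19)*(6 + (-3 + 4/3)*1) = (5*(-1/24) + 8²*(1/19))*(6 - 5/3*1) = (-5/24 + 64*(1/19))*(6 - 5/3) = (-5/24 + 64/19)*(13/3) = (1441/456)*(13/3) = 18733/1368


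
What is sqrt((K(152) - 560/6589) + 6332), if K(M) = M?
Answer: 2*sqrt(70374664481)/6589 ≈ 80.523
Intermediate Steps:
sqrt((K(152) - 560/6589) + 6332) = sqrt((152 - 560/6589) + 6332) = sqrt(1000968/6589 + 6332) = sqrt(42722516/6589) = 2*sqrt(70374664481)/6589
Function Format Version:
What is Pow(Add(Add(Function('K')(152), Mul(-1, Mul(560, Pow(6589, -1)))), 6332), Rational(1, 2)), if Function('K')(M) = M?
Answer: Mul(Rational(2, 6589), Pow(70374664481, Rational(1, 2))) ≈ 80.523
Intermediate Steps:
Pow(Add(Add(Function('K')(152), Mul(-1, Mul(560, Pow(6589, -1)))), 6332), Rational(1, 2)) = Pow(Add(Add(152, Mul(-1, Mul(560, Pow(6589, -1)))), 6332), Rational(1, 2)) = Pow(Add(Add(152, Mul(-1, Mul(560, Rational(1, 6589)))), 6332), Rational(1, 2)) = Pow(Add(Add(152, Mul(-1, Rational(560, 6589))), 6332), Rational(1, 2)) = Pow(Add(Add(152, Rational(-560, 6589)), 6332), Rational(1, 2)) = Pow(Add(Rational(1000968, 6589), 6332), Rational(1, 2)) = Pow(Rational(42722516, 6589), Rational(1, 2)) = Mul(Rational(2, 6589), Pow(70374664481, Rational(1, 2)))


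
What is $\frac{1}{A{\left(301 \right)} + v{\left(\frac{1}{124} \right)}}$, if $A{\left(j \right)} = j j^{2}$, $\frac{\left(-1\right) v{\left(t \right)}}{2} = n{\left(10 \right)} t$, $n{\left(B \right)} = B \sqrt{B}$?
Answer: $\frac{26207335861}{714697661739080511} + \frac{155 \sqrt{10}}{714697661739080511} \approx 3.6669 \cdot 10^{-8}$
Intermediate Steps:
$n{\left(B \right)} = B^{\frac{3}{2}}$
$v{\left(t \right)} = - 20 t \sqrt{10}$ ($v{\left(t \right)} = - 2 \cdot 10^{\frac{3}{2}} t = - 2 \cdot 10 \sqrt{10} t = - 2 \cdot 10 t \sqrt{10} = - 20 t \sqrt{10}$)
$A{\left(j \right)} = j^{3}$
$\frac{1}{A{\left(301 \right)} + v{\left(\frac{1}{124} \right)}} = \frac{1}{301^{3} - \frac{20 \sqrt{10}}{124}} = \frac{1}{27270901 - \frac{5 \sqrt{10}}{31}}$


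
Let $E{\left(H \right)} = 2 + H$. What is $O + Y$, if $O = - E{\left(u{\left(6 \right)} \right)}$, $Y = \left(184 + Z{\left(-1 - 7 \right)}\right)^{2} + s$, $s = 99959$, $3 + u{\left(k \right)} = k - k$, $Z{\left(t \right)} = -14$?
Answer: $128860$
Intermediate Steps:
$u{\left(k \right)} = -3$ ($u{\left(k \right)} = -3 + \left(k - k\right) = -3 + 0 = -3$)
$Y = 128859$ ($Y = \left(184 - 14\right)^{2} + 99959 = 170^{2} + 99959 = 28900 + 99959 = 128859$)
$O = 1$ ($O = - (2 - 3) = \left(-1\right) \left(-1\right) = 1$)
$O + Y = 1 + 128859 = 128860$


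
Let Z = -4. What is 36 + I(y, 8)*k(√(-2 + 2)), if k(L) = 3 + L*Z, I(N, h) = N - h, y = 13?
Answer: 51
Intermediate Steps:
k(L) = 3 - 4*L (k(L) = 3 + L*(-4) = 3 - 4*L)
36 + I(y, 8)*k(√(-2 + 2)) = 36 + (13 - 1*8)*(3 - 4*√(-2 + 2)) = 36 + (13 - 8)*(3 - 4*√0) = 36 + 5*(3 - 4*0) = 36 + 5*(3 + 0) = 36 + 5*3 = 36 + 15 = 51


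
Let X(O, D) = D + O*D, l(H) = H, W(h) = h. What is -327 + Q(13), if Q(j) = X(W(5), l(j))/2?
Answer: -288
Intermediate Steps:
X(O, D) = D + D*O
Q(j) = 3*j (Q(j) = (j*(1 + 5))/2 = (j*6)*(½) = (6*j)*(½) = 3*j)
-327 + Q(13) = -327 + 3*13 = -327 + 39 = -288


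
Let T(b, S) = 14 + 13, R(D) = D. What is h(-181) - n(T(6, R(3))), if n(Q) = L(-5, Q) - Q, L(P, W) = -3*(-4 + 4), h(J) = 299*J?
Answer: -54092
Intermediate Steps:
L(P, W) = 0 (L(P, W) = -3*0 = 0)
T(b, S) = 27
n(Q) = -Q (n(Q) = 0 - Q = -Q)
h(-181) - n(T(6, R(3))) = 299*(-181) - (-1)*27 = -54119 - 1*(-27) = -54119 + 27 = -54092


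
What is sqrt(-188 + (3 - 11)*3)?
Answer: 2*I*sqrt(53) ≈ 14.56*I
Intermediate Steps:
sqrt(-188 + (3 - 11)*3) = sqrt(-188 - 8*3) = sqrt(-188 - 24) = sqrt(-212) = 2*I*sqrt(53)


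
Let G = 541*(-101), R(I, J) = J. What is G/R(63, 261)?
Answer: -54641/261 ≈ -209.35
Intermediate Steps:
G = -54641
G/R(63, 261) = -54641/261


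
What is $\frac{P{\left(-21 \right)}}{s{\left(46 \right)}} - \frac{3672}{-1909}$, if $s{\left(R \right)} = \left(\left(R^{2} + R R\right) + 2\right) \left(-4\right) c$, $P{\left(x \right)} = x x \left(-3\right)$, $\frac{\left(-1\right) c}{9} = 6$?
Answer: $\frac{124284443}{64661648} \approx 1.9221$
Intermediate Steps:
$c = -54$ ($c = \left(-9\right) 6 = -54$)
$P{\left(x \right)} = - 3 x^{2}$ ($P{\left(x \right)} = x^{2} \left(-3\right) = - 3 x^{2}$)
$s{\left(R \right)} = 432 + 432 R^{2}$ ($s{\left(R \right)} = \left(\left(R^{2} + R R\right) + 2\right) \left(-4\right) \left(-54\right) = \left(\left(R^{2} + R^{2}\right) + 2\right) \left(-4\right) \left(-54\right) = \left(2 R^{2} + 2\right) \left(-4\right) \left(-54\right) = \left(2 + 2 R^{2}\right) \left(-4\right) \left(-54\right) = \left(-8 - 8 R^{2}\right) \left(-54\right) = 432 + 432 R^{2}$)
$\frac{P{\left(-21 \right)}}{s{\left(46 \right)}} - \frac{3672}{-1909} = \frac{\left(-3\right) \left(-21\right)^{2}}{432 + 432 \cdot 46^{2}} - \frac{3672}{-1909} = \frac{\left(-3\right) 441}{432 + 432 \cdot 2116} - - \frac{3672}{1909} = - \frac{1323}{432 + 914112} + \frac{3672}{1909} = - \frac{1323}{914544} + \frac{3672}{1909} = \left(-1323\right) \frac{1}{914544} + \frac{3672}{1909} = - \frac{49}{33872} + \frac{3672}{1909} = \frac{124284443}{64661648}$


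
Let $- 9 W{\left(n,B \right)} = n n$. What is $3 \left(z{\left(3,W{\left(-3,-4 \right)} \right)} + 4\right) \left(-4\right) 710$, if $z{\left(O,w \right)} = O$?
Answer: $-59640$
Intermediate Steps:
$W{\left(n,B \right)} = - \frac{n^{2}}{9}$ ($W{\left(n,B \right)} = - \frac{n n}{9} = - \frac{n^{2}}{9}$)
$3 \left(z{\left(3,W{\left(-3,-4 \right)} \right)} + 4\right) \left(-4\right) 710 = 3 \left(3 + 4\right) \left(-4\right) 710 = 3 \cdot 7 \left(-4\right) 710 = 21 \left(-4\right) 710 = \left(-84\right) 710 = -59640$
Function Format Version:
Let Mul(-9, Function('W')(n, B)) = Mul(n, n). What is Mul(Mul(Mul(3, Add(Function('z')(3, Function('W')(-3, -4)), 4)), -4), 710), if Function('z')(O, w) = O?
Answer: -59640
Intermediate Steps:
Function('W')(n, B) = Mul(Rational(-1, 9), Pow(n, 2)) (Function('W')(n, B) = Mul(Rational(-1, 9), Mul(n, n)) = Mul(Rational(-1, 9), Pow(n, 2)))
Mul(Mul(Mul(3, Add(Function('z')(3, Function('W')(-3, -4)), 4)), -4), 710) = Mul(Mul(Mul(3, Add(3, 4)), -4), 710) = Mul(Mul(Mul(3, 7), -4), 710) = Mul(Mul(21, -4), 710) = Mul(-84, 710) = -59640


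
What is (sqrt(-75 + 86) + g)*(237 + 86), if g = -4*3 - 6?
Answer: -5814 + 323*sqrt(11) ≈ -4742.7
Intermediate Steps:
g = -18 (g = -12 - 6 = -18)
(sqrt(-75 + 86) + g)*(237 + 86) = (sqrt(-75 + 86) - 18)*(237 + 86) = (sqrt(11) - 18)*323 = (-18 + sqrt(11))*323 = -5814 + 323*sqrt(11)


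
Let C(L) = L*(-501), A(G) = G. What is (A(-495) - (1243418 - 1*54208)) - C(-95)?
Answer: -1237300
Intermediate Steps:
C(L) = -501*L
(A(-495) - (1243418 - 1*54208)) - C(-95) = (-495 - (1243418 - 1*54208)) - (-501)*(-95) = (-495 - (1243418 - 54208)) - 1*47595 = (-495 - 1*1189210) - 47595 = (-495 - 1189210) - 47595 = -1189705 - 47595 = -1237300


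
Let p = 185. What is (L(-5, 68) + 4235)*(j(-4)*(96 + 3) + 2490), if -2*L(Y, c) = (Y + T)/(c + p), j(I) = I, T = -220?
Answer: 2243862345/253 ≈ 8.8690e+6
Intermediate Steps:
L(Y, c) = -(-220 + Y)/(2*(185 + c)) (L(Y, c) = -(Y - 220)/(2*(c + 185)) = -(-220 + Y)/(2*(185 + c)))
(L(-5, 68) + 4235)*(j(-4)*(96 + 3) + 2490) = ((220 - 1*(-5))/(2*(185 + 68)) + 4235)*(-4*(96 + 3) + 2490) = ((1/2)*(220 + 5)/253 + 4235)*(-4*99 + 2490) = ((1/2)*(1/253)*225 + 4235)*(-396 + 2490) = (225/506 + 4235)*2094 = (2143135/506)*2094 = 2243862345/253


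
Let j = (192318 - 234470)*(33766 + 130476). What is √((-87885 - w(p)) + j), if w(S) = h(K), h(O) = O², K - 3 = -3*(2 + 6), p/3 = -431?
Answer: I*√6923217110 ≈ 83206.0*I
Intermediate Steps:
p = -1293 (p = 3*(-431) = -1293)
K = -21 (K = 3 - 3*(2 + 6) = 3 - 3*8 = 3 - 24 = -21)
j = -6923128784 (j = -42152*164242 = -6923128784)
w(S) = 441 (w(S) = (-21)² = 441)
√((-87885 - w(p)) + j) = √((-87885 - 1*441) - 6923128784) = √((-87885 - 441) - 6923128784) = √(-88326 - 6923128784) = √(-6923217110) = I*√6923217110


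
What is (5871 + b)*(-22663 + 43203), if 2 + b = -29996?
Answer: -495568580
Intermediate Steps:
b = -29998 (b = -2 - 29996 = -29998)
(5871 + b)*(-22663 + 43203) = (5871 - 29998)*(-22663 + 43203) = -24127*20540 = -495568580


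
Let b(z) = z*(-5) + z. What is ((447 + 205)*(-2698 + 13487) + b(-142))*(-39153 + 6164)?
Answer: -232077483044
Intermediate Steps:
b(z) = -4*z (b(z) = -5*z + z = -4*z)
((447 + 205)*(-2698 + 13487) + b(-142))*(-39153 + 6164) = ((447 + 205)*(-2698 + 13487) - 4*(-142))*(-39153 + 6164) = (652*10789 + 568)*(-32989) = (7034428 + 568)*(-32989) = 7034996*(-32989) = -232077483044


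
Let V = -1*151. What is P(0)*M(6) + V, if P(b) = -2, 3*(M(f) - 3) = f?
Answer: -161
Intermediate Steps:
V = -151
M(f) = 3 + f/3
P(0)*M(6) + V = -2*(3 + (⅓)*6) - 151 = -2*(3 + 2) - 151 = -2*5 - 151 = -10 - 151 = -161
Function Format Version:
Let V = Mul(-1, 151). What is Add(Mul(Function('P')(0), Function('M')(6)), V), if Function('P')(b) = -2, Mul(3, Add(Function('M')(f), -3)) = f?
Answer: -161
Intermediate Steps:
V = -151
Function('M')(f) = Add(3, Mul(Rational(1, 3), f))
Add(Mul(Function('P')(0), Function('M')(6)), V) = Add(Mul(-2, Add(3, Mul(Rational(1, 3), 6))), -151) = Add(Mul(-2, Add(3, 2)), -151) = Add(Mul(-2, 5), -151) = Add(-10, -151) = -161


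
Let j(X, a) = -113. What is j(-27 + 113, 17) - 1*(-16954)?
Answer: 16841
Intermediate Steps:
j(-27 + 113, 17) - 1*(-16954) = -113 - 1*(-16954) = -113 + 16954 = 16841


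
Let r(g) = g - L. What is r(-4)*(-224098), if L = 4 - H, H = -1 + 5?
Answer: 896392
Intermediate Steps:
H = 4
L = 0 (L = 4 - 1*4 = 4 - 4 = 0)
r(g) = g (r(g) = g - 1*0 = g + 0 = g)
r(-4)*(-224098) = -4*(-224098) = 896392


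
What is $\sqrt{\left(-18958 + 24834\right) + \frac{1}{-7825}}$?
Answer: $\frac{\sqrt{14391645787}}{1565} \approx 76.655$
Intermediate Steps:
$\sqrt{\left(-18958 + 24834\right) + \frac{1}{-7825}} = \sqrt{5876 - \frac{1}{7825}} = \sqrt{\frac{45979699}{7825}} = \frac{\sqrt{14391645787}}{1565}$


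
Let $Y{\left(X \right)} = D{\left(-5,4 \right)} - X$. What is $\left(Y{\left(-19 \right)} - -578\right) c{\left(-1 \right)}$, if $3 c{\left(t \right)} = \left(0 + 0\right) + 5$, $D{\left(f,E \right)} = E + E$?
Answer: $\frac{3025}{3} \approx 1008.3$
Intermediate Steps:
$D{\left(f,E \right)} = 2 E$
$c{\left(t \right)} = \frac{5}{3}$ ($c{\left(t \right)} = \frac{\left(0 + 0\right) + 5}{3} = \frac{0 + 5}{3} = \frac{1}{3} \cdot 5 = \frac{5}{3}$)
$Y{\left(X \right)} = 8 - X$ ($Y{\left(X \right)} = 2 \cdot 4 - X = 8 - X$)
$\left(Y{\left(-19 \right)} - -578\right) c{\left(-1 \right)} = \left(\left(8 - -19\right) - -578\right) \frac{5}{3} = \left(\left(8 + 19\right) + 578\right) \frac{5}{3} = \left(27 + 578\right) \frac{5}{3} = 605 \cdot \frac{5}{3} = \frac{3025}{3}$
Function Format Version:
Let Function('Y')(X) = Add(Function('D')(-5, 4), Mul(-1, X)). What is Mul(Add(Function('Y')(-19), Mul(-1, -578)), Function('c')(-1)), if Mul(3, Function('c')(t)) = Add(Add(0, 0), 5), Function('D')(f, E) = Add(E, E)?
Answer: Rational(3025, 3) ≈ 1008.3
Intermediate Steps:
Function('D')(f, E) = Mul(2, E)
Function('c')(t) = Rational(5, 3) (Function('c')(t) = Mul(Rational(1, 3), Add(Add(0, 0), 5)) = Mul(Rational(1, 3), Add(0, 5)) = Mul(Rational(1, 3), 5) = Rational(5, 3))
Function('Y')(X) = Add(8, Mul(-1, X)) (Function('Y')(X) = Add(Mul(2, 4), Mul(-1, X)) = Add(8, Mul(-1, X)))
Mul(Add(Function('Y')(-19), Mul(-1, -578)), Function('c')(-1)) = Mul(Add(Add(8, Mul(-1, -19)), Mul(-1, -578)), Rational(5, 3)) = Mul(Add(Add(8, 19), 578), Rational(5, 3)) = Mul(Add(27, 578), Rational(5, 3)) = Mul(605, Rational(5, 3)) = Rational(3025, 3)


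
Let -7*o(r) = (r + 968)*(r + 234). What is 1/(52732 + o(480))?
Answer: -1/94964 ≈ -1.0530e-5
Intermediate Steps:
o(r) = -(234 + r)*(968 + r)/7 (o(r) = -(r + 968)*(r + 234)/7 = -(968 + r)*(234 + r)/7 = -(234 + r)*(968 + r)/7)
1/(52732 + o(480)) = 1/(52732 + (-226512/7 - 1202/7*480 - ⅐*480²)) = 1/(52732 + (-226512/7 - 576960/7 - ⅐*230400)) = 1/(52732 + (-226512/7 - 576960/7 - 230400/7)) = 1/(52732 - 147696) = 1/(-94964) = -1/94964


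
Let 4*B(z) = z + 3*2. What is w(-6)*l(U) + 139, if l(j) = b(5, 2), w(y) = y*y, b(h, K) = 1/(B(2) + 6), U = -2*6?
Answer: 287/2 ≈ 143.50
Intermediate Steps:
U = -12
B(z) = 3/2 + z/4 (B(z) = (z + 3*2)/4 = (z + 6)/4 = (6 + z)/4 = 3/2 + z/4)
b(h, K) = ⅛ (b(h, K) = 1/((3/2 + (¼)*2) + 6) = 1/((3/2 + ½) + 6) = 1/(2 + 6) = 1/8 = ⅛)
w(y) = y²
l(j) = ⅛
w(-6)*l(U) + 139 = (-6)²*(⅛) + 139 = 36*(⅛) + 139 = 9/2 + 139 = 287/2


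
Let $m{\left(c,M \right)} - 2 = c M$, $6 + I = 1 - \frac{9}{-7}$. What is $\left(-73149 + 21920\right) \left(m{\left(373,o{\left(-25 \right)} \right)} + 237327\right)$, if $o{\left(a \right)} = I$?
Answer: $- \frac{84610072545}{7} \approx -1.2087 \cdot 10^{10}$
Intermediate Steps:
$I = - \frac{26}{7}$ ($I = -6 - \left(-1 + \frac{9}{-7}\right) = -6 - \left(-1 + 9 \left(- \frac{1}{7}\right)\right) = -6 + \left(1 - - \frac{9}{7}\right) = -6 + \left(1 + \frac{9}{7}\right) = -6 + \frac{16}{7} = - \frac{26}{7} \approx -3.7143$)
$o{\left(a \right)} = - \frac{26}{7}$
$m{\left(c,M \right)} = 2 + M c$ ($m{\left(c,M \right)} = 2 + c M = 2 + M c$)
$\left(-73149 + 21920\right) \left(m{\left(373,o{\left(-25 \right)} \right)} + 237327\right) = \left(-73149 + 21920\right) \left(\left(2 - \frac{9698}{7}\right) + 237327\right) = - 51229 \left(\left(2 - \frac{9698}{7}\right) + 237327\right) = - 51229 \left(- \frac{9684}{7} + 237327\right) = \left(-51229\right) \frac{1651605}{7} = - \frac{84610072545}{7}$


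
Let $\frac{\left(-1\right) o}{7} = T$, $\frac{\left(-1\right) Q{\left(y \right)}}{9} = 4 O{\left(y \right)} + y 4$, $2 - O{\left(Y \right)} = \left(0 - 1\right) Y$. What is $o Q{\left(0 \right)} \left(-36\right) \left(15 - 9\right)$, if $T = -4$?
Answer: $435456$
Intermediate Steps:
$O{\left(Y \right)} = 2 + Y$ ($O{\left(Y \right)} = 2 - \left(0 - 1\right) Y = 2 - - Y = 2 + Y$)
$Q{\left(y \right)} = -72 - 72 y$ ($Q{\left(y \right)} = - 9 \left(4 \left(2 + y\right) + y 4\right) = - 9 \left(\left(8 + 4 y\right) + 4 y\right) = - 9 \left(8 + 8 y\right) = -72 - 72 y$)
$o = 28$ ($o = \left(-7\right) \left(-4\right) = 28$)
$o Q{\left(0 \right)} \left(-36\right) \left(15 - 9\right) = 28 \left(-72 - 0\right) \left(-36\right) \left(15 - 9\right) = 28 \left(-72 + 0\right) \left(-36\right) 6 = 28 \left(-72\right) \left(-36\right) 6 = \left(-2016\right) \left(-36\right) 6 = 72576 \cdot 6 = 435456$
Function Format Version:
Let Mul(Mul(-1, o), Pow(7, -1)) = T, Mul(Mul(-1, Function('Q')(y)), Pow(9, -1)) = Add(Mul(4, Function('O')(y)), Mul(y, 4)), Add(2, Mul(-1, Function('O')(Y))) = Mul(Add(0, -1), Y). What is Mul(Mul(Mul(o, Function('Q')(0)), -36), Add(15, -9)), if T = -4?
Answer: 435456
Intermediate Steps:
Function('O')(Y) = Add(2, Y) (Function('O')(Y) = Add(2, Mul(-1, Mul(Add(0, -1), Y))) = Add(2, Mul(-1, Mul(-1, Y))) = Add(2, Y))
Function('Q')(y) = Add(-72, Mul(-72, y)) (Function('Q')(y) = Mul(-9, Add(Mul(4, Add(2, y)), Mul(y, 4))) = Mul(-9, Add(Add(8, Mul(4, y)), Mul(4, y))) = Mul(-9, Add(8, Mul(8, y))) = Add(-72, Mul(-72, y)))
o = 28 (o = Mul(-7, -4) = 28)
Mul(Mul(Mul(o, Function('Q')(0)), -36), Add(15, -9)) = Mul(Mul(Mul(28, Add(-72, Mul(-72, 0))), -36), Add(15, -9)) = Mul(Mul(Mul(28, Add(-72, 0)), -36), 6) = Mul(Mul(Mul(28, -72), -36), 6) = Mul(Mul(-2016, -36), 6) = Mul(72576, 6) = 435456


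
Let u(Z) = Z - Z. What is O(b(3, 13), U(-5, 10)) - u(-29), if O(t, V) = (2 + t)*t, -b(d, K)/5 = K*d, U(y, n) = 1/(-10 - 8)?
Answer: 37635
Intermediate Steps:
U(y, n) = -1/18 (U(y, n) = 1/(-18) = -1/18)
b(d, K) = -5*K*d
u(Z) = 0
O(t, V) = t*(2 + t)
O(b(3, 13), U(-5, 10)) - u(-29) = (-5*13*3)*(2 - 5*13*3) - 1*0 = -195*(2 - 195) + 0 = -195*(-193) + 0 = 37635 + 0 = 37635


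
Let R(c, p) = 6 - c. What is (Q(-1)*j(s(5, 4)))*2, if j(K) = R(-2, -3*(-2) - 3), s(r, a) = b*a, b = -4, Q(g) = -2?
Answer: -32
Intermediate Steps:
s(r, a) = -4*a
j(K) = 8 (j(K) = 6 - 1*(-2) = 6 + 2 = 8)
(Q(-1)*j(s(5, 4)))*2 = -2*8*2 = -16*2 = -32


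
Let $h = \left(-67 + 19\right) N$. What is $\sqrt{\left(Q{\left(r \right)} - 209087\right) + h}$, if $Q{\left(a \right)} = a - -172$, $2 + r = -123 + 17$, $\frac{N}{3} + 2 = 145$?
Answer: $i \sqrt{229615} \approx 479.18 i$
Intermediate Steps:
$N = 429$ ($N = -6 + 3 \cdot 145 = -6 + 435 = 429$)
$r = -108$ ($r = -2 + \left(-123 + 17\right) = -2 - 106 = -108$)
$h = -20592$ ($h = \left(-67 + 19\right) 429 = \left(-48\right) 429 = -20592$)
$Q{\left(a \right)} = 172 + a$ ($Q{\left(a \right)} = a + 172 = 172 + a$)
$\sqrt{\left(Q{\left(r \right)} - 209087\right) + h} = \sqrt{\left(\left(172 - 108\right) - 209087\right) - 20592} = \sqrt{\left(64 - 209087\right) - 20592} = \sqrt{-209023 - 20592} = \sqrt{-229615} = i \sqrt{229615}$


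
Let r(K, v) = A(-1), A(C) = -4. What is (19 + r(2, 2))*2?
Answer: 30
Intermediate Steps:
r(K, v) = -4
(19 + r(2, 2))*2 = (19 - 4)*2 = 15*2 = 30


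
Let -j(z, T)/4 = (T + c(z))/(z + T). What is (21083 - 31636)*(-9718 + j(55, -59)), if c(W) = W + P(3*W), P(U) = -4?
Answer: 102638478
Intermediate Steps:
c(W) = -4 + W (c(W) = W - 4 = -4 + W)
j(z, T) = -4*(-4 + T + z)/(T + z) (j(z, T) = -4*(T + (-4 + z))/(z + T) = -4*(-4 + T + z)/(T + z))
(21083 - 31636)*(-9718 + j(55, -59)) = (21083 - 31636)*(-9718 + 4*(4 - 1*(-59) - 1*55)/(-59 + 55)) = -10553*(-9718 + 4*(4 + 59 - 55)/(-4)) = -10553*(-9718 + 4*(-1/4)*8) = -10553*(-9718 - 8) = -10553*(-9726) = 102638478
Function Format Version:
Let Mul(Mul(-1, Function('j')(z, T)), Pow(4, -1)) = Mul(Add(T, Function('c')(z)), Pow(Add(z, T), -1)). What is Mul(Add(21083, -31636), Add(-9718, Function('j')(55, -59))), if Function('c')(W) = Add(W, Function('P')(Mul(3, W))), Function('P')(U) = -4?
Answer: 102638478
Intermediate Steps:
Function('c')(W) = Add(-4, W) (Function('c')(W) = Add(W, -4) = Add(-4, W))
Function('j')(z, T) = Mul(-4, Pow(Add(T, z), -1), Add(-4, T, z)) (Function('j')(z, T) = Mul(-4, Mul(Add(T, Add(-4, z)), Pow(Add(z, T), -1))) = Mul(-4, Mul(Add(-4, T, z), Pow(Add(T, z), -1))) = Mul(-4, Mul(Pow(Add(T, z), -1), Add(-4, T, z))) = Mul(-4, Pow(Add(T, z), -1), Add(-4, T, z)))
Mul(Add(21083, -31636), Add(-9718, Function('j')(55, -59))) = Mul(Add(21083, -31636), Add(-9718, Mul(4, Pow(Add(-59, 55), -1), Add(4, Mul(-1, -59), Mul(-1, 55))))) = Mul(-10553, Add(-9718, Mul(4, Pow(-4, -1), Add(4, 59, -55)))) = Mul(-10553, Add(-9718, Mul(4, Rational(-1, 4), 8))) = Mul(-10553, Add(-9718, -8)) = Mul(-10553, -9726) = 102638478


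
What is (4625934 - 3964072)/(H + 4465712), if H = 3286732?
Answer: 330931/3876222 ≈ 0.085375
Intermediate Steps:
(4625934 - 3964072)/(H + 4465712) = (4625934 - 3964072)/(3286732 + 4465712) = 661862/7752444 = 661862*(1/7752444) = 330931/3876222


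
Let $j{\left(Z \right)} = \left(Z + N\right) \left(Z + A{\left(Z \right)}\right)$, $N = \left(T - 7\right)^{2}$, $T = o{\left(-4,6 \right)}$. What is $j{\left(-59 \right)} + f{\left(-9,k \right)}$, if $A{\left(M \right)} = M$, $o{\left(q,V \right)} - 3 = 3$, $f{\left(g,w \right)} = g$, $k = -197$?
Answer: $6835$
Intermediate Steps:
$o{\left(q,V \right)} = 6$ ($o{\left(q,V \right)} = 3 + 3 = 6$)
$T = 6$
$N = 1$ ($N = \left(6 - 7\right)^{2} = \left(-1\right)^{2} = 1$)
$j{\left(Z \right)} = 2 Z \left(1 + Z\right)$ ($j{\left(Z \right)} = \left(Z + 1\right) \left(Z + Z\right) = \left(1 + Z\right) 2 Z = 2 Z \left(1 + Z\right)$)
$j{\left(-59 \right)} + f{\left(-9,k \right)} = 2 \left(-59\right) \left(1 - 59\right) - 9 = 2 \left(-59\right) \left(-58\right) - 9 = 6844 - 9 = 6835$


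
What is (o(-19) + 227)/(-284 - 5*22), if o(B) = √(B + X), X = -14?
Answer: -227/394 - I*√33/394 ≈ -0.57614 - 0.01458*I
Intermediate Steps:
o(B) = √(-14 + B) (o(B) = √(B - 14) = √(-14 + B))
(o(-19) + 227)/(-284 - 5*22) = (√(-14 - 19) + 227)/(-284 - 5*22) = (√(-33) + 227)/(-284 - 110) = (I*√33 + 227)/(-394) = (227 + I*√33)*(-1/394) = -227/394 - I*√33/394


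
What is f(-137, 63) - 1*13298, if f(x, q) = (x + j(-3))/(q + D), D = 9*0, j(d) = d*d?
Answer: -837902/63 ≈ -13300.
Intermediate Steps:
j(d) = d²
D = 0
f(x, q) = (9 + x)/q (f(x, q) = (x + (-3)²)/(q + 0) = (x + 9)/q = (9 + x)/q)
f(-137, 63) - 1*13298 = (9 - 137)/63 - 1*13298 = (1/63)*(-128) - 13298 = -128/63 - 13298 = -837902/63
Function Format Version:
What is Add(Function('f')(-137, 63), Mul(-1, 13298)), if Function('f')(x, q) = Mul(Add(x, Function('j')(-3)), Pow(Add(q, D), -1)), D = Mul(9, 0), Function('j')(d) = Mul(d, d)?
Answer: Rational(-837902, 63) ≈ -13300.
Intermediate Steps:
Function('j')(d) = Pow(d, 2)
D = 0
Function('f')(x, q) = Mul(Pow(q, -1), Add(9, x)) (Function('f')(x, q) = Mul(Add(x, Pow(-3, 2)), Pow(Add(q, 0), -1)) = Mul(Add(x, 9), Pow(q, -1)) = Mul(Add(9, x), Pow(q, -1)) = Mul(Pow(q, -1), Add(9, x)))
Add(Function('f')(-137, 63), Mul(-1, 13298)) = Add(Mul(Pow(63, -1), Add(9, -137)), Mul(-1, 13298)) = Add(Mul(Rational(1, 63), -128), -13298) = Add(Rational(-128, 63), -13298) = Rational(-837902, 63)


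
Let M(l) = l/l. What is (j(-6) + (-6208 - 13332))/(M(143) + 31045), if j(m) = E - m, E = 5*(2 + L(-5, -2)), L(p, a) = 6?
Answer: -27/43 ≈ -0.62791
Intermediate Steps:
M(l) = 1
E = 40 (E = 5*(2 + 6) = 5*8 = 40)
j(m) = 40 - m
(j(-6) + (-6208 - 13332))/(M(143) + 31045) = ((40 - 1*(-6)) + (-6208 - 13332))/(1 + 31045) = ((40 + 6) - 19540)/31046 = (46 - 19540)*(1/31046) = -19494*1/31046 = -27/43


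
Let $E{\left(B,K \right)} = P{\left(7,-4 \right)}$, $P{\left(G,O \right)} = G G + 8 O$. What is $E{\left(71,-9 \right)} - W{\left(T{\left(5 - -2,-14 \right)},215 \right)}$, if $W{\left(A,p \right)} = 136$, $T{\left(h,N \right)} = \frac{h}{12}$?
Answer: $-119$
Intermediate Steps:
$P{\left(G,O \right)} = G^{2} + 8 O$
$E{\left(B,K \right)} = 17$ ($E{\left(B,K \right)} = 7^{2} + 8 \left(-4\right) = 49 - 32 = 17$)
$T{\left(h,N \right)} = \frac{h}{12}$ ($T{\left(h,N \right)} = h \frac{1}{12} = \frac{h}{12}$)
$E{\left(71,-9 \right)} - W{\left(T{\left(5 - -2,-14 \right)},215 \right)} = 17 - 136 = -119$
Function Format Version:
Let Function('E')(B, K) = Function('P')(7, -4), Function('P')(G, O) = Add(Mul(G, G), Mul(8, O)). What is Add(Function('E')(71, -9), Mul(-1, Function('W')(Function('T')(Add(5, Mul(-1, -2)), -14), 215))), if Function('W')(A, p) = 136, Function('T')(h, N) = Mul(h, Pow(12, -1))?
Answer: -119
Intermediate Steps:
Function('P')(G, O) = Add(Pow(G, 2), Mul(8, O))
Function('E')(B, K) = 17 (Function('E')(B, K) = Add(Pow(7, 2), Mul(8, -4)) = Add(49, -32) = 17)
Function('T')(h, N) = Mul(Rational(1, 12), h) (Function('T')(h, N) = Mul(h, Rational(1, 12)) = Mul(Rational(1, 12), h))
Add(Function('E')(71, -9), Mul(-1, Function('W')(Function('T')(Add(5, Mul(-1, -2)), -14), 215))) = Add(17, Mul(-1, 136)) = Add(17, -136) = -119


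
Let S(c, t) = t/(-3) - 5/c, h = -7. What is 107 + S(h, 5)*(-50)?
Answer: 3247/21 ≈ 154.62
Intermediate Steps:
S(c, t) = -5/c - t/3 (S(c, t) = t*(-⅓) - 5/c = -t/3 - 5/c = -5/c - t/3)
107 + S(h, 5)*(-50) = 107 + (-5/(-7) - ⅓*5)*(-50) = 107 + (-5*(-⅐) - 5/3)*(-50) = 107 + (5/7 - 5/3)*(-50) = 107 - 20/21*(-50) = 107 + 1000/21 = 3247/21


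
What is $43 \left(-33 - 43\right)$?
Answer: $-3268$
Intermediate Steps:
$43 \left(-33 - 43\right) = 43 \left(-76\right) = -3268$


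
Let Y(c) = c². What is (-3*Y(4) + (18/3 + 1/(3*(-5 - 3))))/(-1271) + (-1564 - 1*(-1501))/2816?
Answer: 114949/10737408 ≈ 0.010705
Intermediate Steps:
(-3*Y(4) + (18/3 + 1/(3*(-5 - 3))))/(-1271) + (-1564 - 1*(-1501))/2816 = (-3*4² + (18/3 + 1/(3*(-5 - 3))))/(-1271) + (-1564 - 1*(-1501))/2816 = (-3*16 + (18*(⅓) + 1/(3*(-8))))*(-1/1271) + (-1564 + 1501)*(1/2816) = (-48 + (6 + 1/(-24)))*(-1/1271) - 63*1/2816 = (-48 + (6 + 1*(-1/24)))*(-1/1271) - 63/2816 = (-48 + (6 - 1/24))*(-1/1271) - 63/2816 = (-48 + 143/24)*(-1/1271) - 63/2816 = -1009/24*(-1/1271) - 63/2816 = 1009/30504 - 63/2816 = 114949/10737408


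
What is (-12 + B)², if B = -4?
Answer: 256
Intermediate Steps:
(-12 + B)² = (-12 - 4)² = (-16)² = 256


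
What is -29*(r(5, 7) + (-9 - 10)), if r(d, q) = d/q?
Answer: 3712/7 ≈ 530.29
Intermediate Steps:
-29*(r(5, 7) + (-9 - 10)) = -29*(5/7 + (-9 - 10)) = -29*(5*(⅐) - 19) = -29*(5/7 - 19) = -29*(-128/7) = 3712/7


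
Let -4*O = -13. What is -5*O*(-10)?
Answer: 325/2 ≈ 162.50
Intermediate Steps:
O = 13/4 (O = -1/4*(-13) = 13/4 ≈ 3.2500)
-5*O*(-10) = -5*13/4*(-10) = -65/4*(-10) = 325/2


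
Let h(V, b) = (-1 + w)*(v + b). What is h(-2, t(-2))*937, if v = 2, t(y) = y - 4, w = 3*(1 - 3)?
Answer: 26236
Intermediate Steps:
w = -6 (w = 3*(-2) = -6)
t(y) = -4 + y
h(V, b) = -14 - 7*b (h(V, b) = (-1 - 6)*(2 + b) = -7*(2 + b) = -14 - 7*b)
h(-2, t(-2))*937 = (-14 - 7*(-4 - 2))*937 = (-14 - 7*(-6))*937 = (-14 + 42)*937 = 28*937 = 26236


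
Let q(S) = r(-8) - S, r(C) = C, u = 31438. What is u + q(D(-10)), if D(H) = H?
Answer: 31440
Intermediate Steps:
q(S) = -8 - S
u + q(D(-10)) = 31438 + (-8 - 1*(-10)) = 31438 + (-8 + 10) = 31438 + 2 = 31440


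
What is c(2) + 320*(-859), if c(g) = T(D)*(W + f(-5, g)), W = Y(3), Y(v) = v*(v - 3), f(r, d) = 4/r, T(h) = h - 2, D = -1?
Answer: -1374388/5 ≈ -2.7488e+5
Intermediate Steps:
T(h) = -2 + h
Y(v) = v*(-3 + v)
W = 0 (W = 3*(-3 + 3) = 3*0 = 0)
c(g) = 12/5 (c(g) = (-2 - 1)*(0 + 4/(-5)) = -3*(0 + 4*(-⅕)) = -3*(0 - ⅘) = -3*(-⅘) = 12/5)
c(2) + 320*(-859) = 12/5 + 320*(-859) = 12/5 - 274880 = -1374388/5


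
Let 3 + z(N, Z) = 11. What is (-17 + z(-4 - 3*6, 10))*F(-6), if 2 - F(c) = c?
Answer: -72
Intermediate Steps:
z(N, Z) = 8 (z(N, Z) = -3 + 11 = 8)
F(c) = 2 - c
(-17 + z(-4 - 3*6, 10))*F(-6) = (-17 + 8)*(2 - 1*(-6)) = -9*(2 + 6) = -9*8 = -72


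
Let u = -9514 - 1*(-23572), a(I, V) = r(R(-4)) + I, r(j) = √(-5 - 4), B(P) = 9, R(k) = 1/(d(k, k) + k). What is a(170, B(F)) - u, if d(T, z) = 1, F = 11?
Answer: -13888 + 3*I ≈ -13888.0 + 3.0*I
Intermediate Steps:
R(k) = 1/(1 + k)
r(j) = 3*I (r(j) = √(-9) = 3*I)
a(I, V) = I + 3*I (a(I, V) = 3*I + I = I + 3*I)
u = 14058 (u = -9514 + 23572 = 14058)
a(170, B(F)) - u = (170 + 3*I) - 1*14058 = (170 + 3*I) - 14058 = -13888 + 3*I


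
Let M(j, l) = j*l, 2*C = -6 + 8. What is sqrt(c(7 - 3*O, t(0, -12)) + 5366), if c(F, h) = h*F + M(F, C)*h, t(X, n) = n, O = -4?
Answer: sqrt(4910) ≈ 70.071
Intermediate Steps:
C = 1 (C = (-6 + 8)/2 = (1/2)*2 = 1)
c(F, h) = 2*F*h (c(F, h) = h*F + (F*1)*h = F*h + F*h = 2*F*h)
sqrt(c(7 - 3*O, t(0, -12)) + 5366) = sqrt(2*(7 - 3*(-4))*(-12) + 5366) = sqrt(2*(7 + 12)*(-12) + 5366) = sqrt(2*19*(-12) + 5366) = sqrt(-456 + 5366) = sqrt(4910)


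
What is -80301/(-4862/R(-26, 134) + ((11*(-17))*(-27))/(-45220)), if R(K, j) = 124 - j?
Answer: -42720132/258599 ≈ -165.20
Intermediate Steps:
-80301/(-4862/R(-26, 134) + ((11*(-17))*(-27))/(-45220)) = -80301/(-4862/(124 - 1*134) + ((11*(-17))*(-27))/(-45220)) = -80301/(-4862/(124 - 134) - 187*(-27)*(-1/45220)) = -80301/(-4862/(-10) + 5049*(-1/45220)) = -80301/(-4862*(-⅒) - 297/2660) = -80301/(2431/5 - 297/2660) = -80301/258599/532 = -80301*532/258599 = -42720132/258599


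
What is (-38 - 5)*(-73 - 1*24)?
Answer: 4171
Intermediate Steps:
(-38 - 5)*(-73 - 1*24) = -43*(-73 - 24) = -43*(-97) = 4171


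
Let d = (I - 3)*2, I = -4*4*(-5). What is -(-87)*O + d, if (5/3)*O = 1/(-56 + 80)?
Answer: 6247/40 ≈ 156.18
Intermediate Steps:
O = 1/40 (O = 3/(5*(-56 + 80)) = (3/5)/24 = (3/5)*(1/24) = 1/40 ≈ 0.025000)
I = 80 (I = -16*(-5) = 80)
d = 154 (d = (80 - 3)*2 = 77*2 = 154)
-(-87)*O + d = -(-87)/40 + 154 = -87*(-1/40) + 154 = 87/40 + 154 = 6247/40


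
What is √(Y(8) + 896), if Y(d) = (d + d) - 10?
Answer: √902 ≈ 30.033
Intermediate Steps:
Y(d) = -10 + 2*d (Y(d) = 2*d - 10 = -10 + 2*d)
√(Y(8) + 896) = √((-10 + 2*8) + 896) = √((-10 + 16) + 896) = √(6 + 896) = √902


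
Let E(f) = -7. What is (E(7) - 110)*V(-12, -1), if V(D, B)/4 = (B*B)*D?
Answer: 5616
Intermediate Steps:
V(D, B) = 4*D*B**2 (V(D, B) = 4*((B*B)*D) = 4*(B**2*D) = 4*(D*B**2) = 4*D*B**2)
(E(7) - 110)*V(-12, -1) = (-7 - 110)*(4*(-12)*(-1)**2) = -468*(-12) = -117*(-48) = 5616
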